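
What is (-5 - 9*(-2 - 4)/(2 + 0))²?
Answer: 484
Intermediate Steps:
(-5 - 9*(-2 - 4)/(2 + 0))² = (-5 - 9/(2/(-6)))² = (-5 - 9/(2*(-⅙)))² = (-5 - 9/(-⅓))² = (-5 - 9*(-3))² = (-5 + 27)² = 22² = 484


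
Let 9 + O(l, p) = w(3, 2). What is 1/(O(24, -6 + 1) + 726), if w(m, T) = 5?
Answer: 1/722 ≈ 0.0013850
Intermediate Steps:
O(l, p) = -4 (O(l, p) = -9 + 5 = -4)
1/(O(24, -6 + 1) + 726) = 1/(-4 + 726) = 1/722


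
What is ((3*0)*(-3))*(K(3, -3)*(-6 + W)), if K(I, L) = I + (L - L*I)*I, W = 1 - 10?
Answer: 0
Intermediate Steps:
W = -9
K(I, L) = I + I*(L - I*L) (K(I, L) = I + (L - I*L)*I = I + I*(L - I*L))
((3*0)*(-3))*(K(3, -3)*(-6 + W)) = ((3*0)*(-3))*((3*(1 - 3 - 1*3*(-3)))*(-6 - 9)) = (0*(-3))*((3*(1 - 3 + 9))*(-15)) = 0*((3*7)*(-15)) = 0*(21*(-15)) = 0*(-315) = 0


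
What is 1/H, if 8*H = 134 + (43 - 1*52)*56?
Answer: -4/185 ≈ -0.021622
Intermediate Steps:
H = -185/4 (H = (134 + (43 - 1*52)*56)/8 = (134 + (43 - 52)*56)/8 = (134 - 9*56)/8 = (134 - 504)/8 = (⅛)*(-370) = -185/4 ≈ -46.250)
1/H = 1/(-185/4) = -4/185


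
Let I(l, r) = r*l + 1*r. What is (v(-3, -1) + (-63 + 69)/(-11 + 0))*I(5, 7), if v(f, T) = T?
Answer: -714/11 ≈ -64.909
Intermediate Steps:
I(l, r) = r + l*r (I(l, r) = l*r + r = r + l*r)
(v(-3, -1) + (-63 + 69)/(-11 + 0))*I(5, 7) = (-1 + (-63 + 69)/(-11 + 0))*(7*(1 + 5)) = (-1 + 6/(-11))*(7*6) = (-1 + 6*(-1/11))*42 = (-1 - 6/11)*42 = -17/11*42 = -714/11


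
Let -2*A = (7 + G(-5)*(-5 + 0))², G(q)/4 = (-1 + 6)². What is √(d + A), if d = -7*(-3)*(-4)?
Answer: I*√486434/2 ≈ 348.72*I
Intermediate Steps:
G(q) = 100 (G(q) = 4*(-1 + 6)² = 4*5² = 4*25 = 100)
A = -243049/2 (A = -(7 + 100*(-5 + 0))²/2 = -(7 + 100*(-5))²/2 = -(7 - 500)²/2 = -½*(-493)² = -½*243049 = -243049/2 ≈ -1.2152e+5)
d = -84 (d = 21*(-4) = -84)
√(d + A) = √(-84 - 243049/2) = √(-243217/2) = I*√486434/2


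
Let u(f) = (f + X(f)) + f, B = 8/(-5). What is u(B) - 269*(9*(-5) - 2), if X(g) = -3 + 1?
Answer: 63189/5 ≈ 12638.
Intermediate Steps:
X(g) = -2
B = -8/5 (B = 8*(-1/5) = -8/5 ≈ -1.6000)
u(f) = -2 + 2*f (u(f) = (f - 2) + f = (-2 + f) + f = -2 + 2*f)
u(B) - 269*(9*(-5) - 2) = (-2 + 2*(-8/5)) - 269*(9*(-5) - 2) = (-2 - 16/5) - 269*(-45 - 2) = -26/5 - 269*(-47) = -26/5 + 12643 = 63189/5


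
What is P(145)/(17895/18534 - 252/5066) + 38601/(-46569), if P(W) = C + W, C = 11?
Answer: 37710729582873/222458824591 ≈ 169.52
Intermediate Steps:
P(W) = 11 + W
P(145)/(17895/18534 - 252/5066) + 38601/(-46569) = (11 + 145)/(17895/18534 - 252/5066) + 38601/(-46569) = 156/(17895*(1/18534) - 252*1/5066) + 38601*(-1/46569) = 156/(5965/6178 - 126/2533) - 12867/15523 = 156/(14330917/15648874) - 12867/15523 = 156*(15648874/14330917) - 12867/15523 = 2441224344/14330917 - 12867/15523 = 37710729582873/222458824591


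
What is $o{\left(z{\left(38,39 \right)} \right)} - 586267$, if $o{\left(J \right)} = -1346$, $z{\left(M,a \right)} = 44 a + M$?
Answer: $-587613$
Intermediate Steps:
$z{\left(M,a \right)} = M + 44 a$
$o{\left(z{\left(38,39 \right)} \right)} - 586267 = -1346 - 586267 = -587613$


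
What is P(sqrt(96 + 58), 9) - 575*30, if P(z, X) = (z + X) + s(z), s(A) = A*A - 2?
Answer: -17089 + sqrt(154) ≈ -17077.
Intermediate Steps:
s(A) = -2 + A**2 (s(A) = A**2 - 2 = -2 + A**2)
P(z, X) = -2 + X + z + z**2 (P(z, X) = (z + X) + (-2 + z**2) = (X + z) + (-2 + z**2) = -2 + X + z + z**2)
P(sqrt(96 + 58), 9) - 575*30 = (-2 + 9 + sqrt(96 + 58) + (sqrt(96 + 58))**2) - 575*30 = (-2 + 9 + sqrt(154) + (sqrt(154))**2) - 1*17250 = (-2 + 9 + sqrt(154) + 154) - 17250 = (161 + sqrt(154)) - 17250 = -17089 + sqrt(154)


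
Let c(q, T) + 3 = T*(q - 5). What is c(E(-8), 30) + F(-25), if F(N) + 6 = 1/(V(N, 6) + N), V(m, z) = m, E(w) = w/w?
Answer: -6451/50 ≈ -129.02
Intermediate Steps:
E(w) = 1
c(q, T) = -3 + T*(-5 + q) (c(q, T) = -3 + T*(q - 5) = -3 + T*(-5 + q))
F(N) = -6 + 1/(2*N) (F(N) = -6 + 1/(N + N) = -6 + 1/(2*N))
c(E(-8), 30) + F(-25) = (-3 - 5*30 + 30*1) + (-6 + (½)/(-25)) = (-3 - 150 + 30) + (-6 + (½)*(-1/25)) = -123 + (-6 - 1/50) = -123 - 301/50 = -6451/50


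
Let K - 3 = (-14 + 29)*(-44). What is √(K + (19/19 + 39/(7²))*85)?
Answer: I*√24713/7 ≈ 22.458*I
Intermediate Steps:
K = -657 (K = 3 + (-14 + 29)*(-44) = 3 + 15*(-44) = 3 - 660 = -657)
√(K + (19/19 + 39/(7²))*85) = √(-657 + (19/19 + 39/(7²))*85) = √(-657 + (19*(1/19) + 39/49)*85) = √(-657 + (1 + 39*(1/49))*85) = √(-657 + (1 + 39/49)*85) = √(-657 + (88/49)*85) = √(-657 + 7480/49) = √(-24713/49) = I*√24713/7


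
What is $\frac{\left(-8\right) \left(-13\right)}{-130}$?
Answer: $- \frac{4}{5} \approx -0.8$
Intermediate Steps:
$\frac{\left(-8\right) \left(-13\right)}{-130} = 104 \left(- \frac{1}{130}\right) = - \frac{4}{5}$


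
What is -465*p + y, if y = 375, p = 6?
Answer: -2415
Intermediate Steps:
-465*p + y = -465*6 + 375 = -2790 + 375 = -2415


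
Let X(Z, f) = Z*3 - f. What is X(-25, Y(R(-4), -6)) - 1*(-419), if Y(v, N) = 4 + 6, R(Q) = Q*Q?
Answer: 334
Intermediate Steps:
R(Q) = Q²
Y(v, N) = 10
X(Z, f) = -f + 3*Z (X(Z, f) = 3*Z - f = -f + 3*Z)
X(-25, Y(R(-4), -6)) - 1*(-419) = (-1*10 + 3*(-25)) - 1*(-419) = (-10 - 75) + 419 = -85 + 419 = 334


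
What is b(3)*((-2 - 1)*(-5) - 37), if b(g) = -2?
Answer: 44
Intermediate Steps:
b(3)*((-2 - 1)*(-5) - 37) = -2*((-2 - 1)*(-5) - 37) = -2*(-3*(-5) - 37) = -2*(15 - 37) = -2*(-22) = 44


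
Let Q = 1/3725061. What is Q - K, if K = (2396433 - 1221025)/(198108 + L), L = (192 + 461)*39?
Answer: -1459488758771/277610171025 ≈ -5.2573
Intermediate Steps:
L = 25467 (L = 653*39 = 25467)
Q = 1/3725061 ≈ 2.6845e-7
K = 1175408/223575 (K = (2396433 - 1221025)/(198108 + 25467) = 1175408/223575 ≈ 5.2573)
Q - K = 1/3725061 - 1*1175408/223575 = 1/3725061 - 1175408/223575 = -1459488758771/277610171025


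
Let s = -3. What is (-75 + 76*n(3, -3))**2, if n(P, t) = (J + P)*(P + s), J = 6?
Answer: 5625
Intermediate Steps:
n(P, t) = (-3 + P)*(6 + P) (n(P, t) = (6 + P)*(P - 3) = (6 + P)*(-3 + P) = (-3 + P)*(6 + P))
(-75 + 76*n(3, -3))**2 = (-75 + 76*(-18 + 3**2 + 3*3))**2 = (-75 + 76*(-18 + 9 + 9))**2 = (-75 + 76*0)**2 = (-75 + 0)**2 = (-75)**2 = 5625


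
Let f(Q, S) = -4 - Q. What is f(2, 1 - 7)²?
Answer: 36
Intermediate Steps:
f(2, 1 - 7)² = (-4 - 1*2)² = (-4 - 2)² = (-6)² = 36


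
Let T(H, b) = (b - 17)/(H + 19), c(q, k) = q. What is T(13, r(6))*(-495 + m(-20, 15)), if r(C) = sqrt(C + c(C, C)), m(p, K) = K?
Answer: 255 - 30*sqrt(3) ≈ 203.04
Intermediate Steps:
r(C) = sqrt(2)*sqrt(C) (r(C) = sqrt(C + C) = sqrt(2*C) = sqrt(2)*sqrt(C))
T(H, b) = (-17 + b)/(19 + H)
T(13, r(6))*(-495 + m(-20, 15)) = ((-17 + sqrt(2)*sqrt(6))/(19 + 13))*(-495 + 15) = ((-17 + 2*sqrt(3))/32)*(-480) = (-17/32 + sqrt(3)/16)*(-480) = 255 - 30*sqrt(3)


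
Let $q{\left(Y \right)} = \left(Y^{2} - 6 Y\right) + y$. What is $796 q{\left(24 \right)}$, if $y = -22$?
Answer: $326360$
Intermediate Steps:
$q{\left(Y \right)} = -22 + Y^{2} - 6 Y$ ($q{\left(Y \right)} = \left(Y^{2} - 6 Y\right) - 22 = -22 + Y^{2} - 6 Y$)
$796 q{\left(24 \right)} = 796 \left(-22 + 24^{2} - 144\right) = 796 \left(-22 + 576 - 144\right) = 796 \cdot 410 = 326360$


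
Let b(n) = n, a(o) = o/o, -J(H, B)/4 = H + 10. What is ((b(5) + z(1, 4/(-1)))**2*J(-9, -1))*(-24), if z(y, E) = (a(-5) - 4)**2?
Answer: 18816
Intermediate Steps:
J(H, B) = -40 - 4*H (J(H, B) = -4*(H + 10) = -4*(10 + H) = -40 - 4*H)
a(o) = 1
z(y, E) = 9 (z(y, E) = (1 - 4)**2 = (-3)**2 = 9)
((b(5) + z(1, 4/(-1)))**2*J(-9, -1))*(-24) = ((5 + 9)**2*(-40 - 4*(-9)))*(-24) = (14**2*(-40 + 36))*(-24) = (196*(-4))*(-24) = -784*(-24) = 18816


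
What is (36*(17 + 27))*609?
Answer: 964656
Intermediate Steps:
(36*(17 + 27))*609 = (36*44)*609 = 1584*609 = 964656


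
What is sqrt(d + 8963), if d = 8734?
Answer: sqrt(17697) ≈ 133.03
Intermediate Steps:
sqrt(d + 8963) = sqrt(8734 + 8963) = sqrt(17697)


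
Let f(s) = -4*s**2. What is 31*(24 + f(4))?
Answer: -1240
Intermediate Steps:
31*(24 + f(4)) = 31*(24 - 4*4**2) = 31*(24 - 4*16) = 31*(24 - 64) = 31*(-40) = -1240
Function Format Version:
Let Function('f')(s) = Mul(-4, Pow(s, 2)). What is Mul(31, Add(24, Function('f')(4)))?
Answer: -1240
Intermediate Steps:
Mul(31, Add(24, Function('f')(4))) = Mul(31, Add(24, Mul(-4, Pow(4, 2)))) = Mul(31, Add(24, Mul(-4, 16))) = Mul(31, Add(24, -64)) = Mul(31, -40) = -1240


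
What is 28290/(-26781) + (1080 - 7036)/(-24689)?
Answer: -179648058/220398703 ≈ -0.81510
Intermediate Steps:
28290/(-26781) + (1080 - 7036)/(-24689) = 28290*(-1/26781) - 5956*(-1/24689) = -9430/8927 + 5956/24689 = -179648058/220398703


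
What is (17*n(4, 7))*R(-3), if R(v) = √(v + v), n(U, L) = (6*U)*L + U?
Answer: 2924*I*√6 ≈ 7162.3*I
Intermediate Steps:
n(U, L) = U + 6*L*U (n(U, L) = 6*L*U + U = U + 6*L*U)
R(v) = √2*√v (R(v) = √(2*v) = √2*√v)
(17*n(4, 7))*R(-3) = (17*(4*(1 + 6*7)))*(√2*√(-3)) = (17*(4*(1 + 42)))*(√2*(I*√3)) = (17*(4*43))*(I*√6) = (17*172)*(I*√6) = 2924*(I*√6) = 2924*I*√6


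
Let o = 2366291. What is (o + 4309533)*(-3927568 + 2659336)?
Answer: -8466493623168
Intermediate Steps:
(o + 4309533)*(-3927568 + 2659336) = (2366291 + 4309533)*(-3927568 + 2659336) = 6675824*(-1268232) = -8466493623168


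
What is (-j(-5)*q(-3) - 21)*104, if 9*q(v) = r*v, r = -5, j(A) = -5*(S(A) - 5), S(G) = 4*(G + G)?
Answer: -41184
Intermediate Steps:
S(G) = 8*G (S(G) = 4*(2*G) = 8*G)
j(A) = 25 - 40*A (j(A) = -5*(8*A - 5) = -5*(-5 + 8*A) = 25 - 40*A)
q(v) = -5*v/9 (q(v) = (-5*v)/9 = -5*v/9)
(-j(-5)*q(-3) - 21)*104 = (-(25 - 40*(-5))*(-5/9*(-3)) - 21)*104 = (-(25 + 200)*5/3 - 21)*104 = (-225*5/3 - 21)*104 = (-1*375 - 21)*104 = (-375 - 21)*104 = -396*104 = -41184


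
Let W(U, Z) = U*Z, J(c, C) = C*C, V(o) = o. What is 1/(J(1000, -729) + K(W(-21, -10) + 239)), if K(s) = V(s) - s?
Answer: 1/531441 ≈ 1.8817e-6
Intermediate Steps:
J(c, C) = C²
K(s) = 0 (K(s) = s - s = 0)
1/(J(1000, -729) + K(W(-21, -10) + 239)) = 1/((-729)² + 0) = 1/(531441 + 0) = 1/531441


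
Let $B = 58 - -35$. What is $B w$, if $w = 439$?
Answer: $40827$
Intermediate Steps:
$B = 93$ ($B = 58 + 35 = 93$)
$B w = 93 \cdot 439 = 40827$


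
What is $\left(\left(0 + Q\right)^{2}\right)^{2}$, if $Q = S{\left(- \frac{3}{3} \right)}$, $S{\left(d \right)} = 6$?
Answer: $1296$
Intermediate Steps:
$Q = 6$
$\left(\left(0 + Q\right)^{2}\right)^{2} = \left(\left(0 + 6\right)^{2}\right)^{2} = \left(6^{2}\right)^{2} = 36^{2} = 1296$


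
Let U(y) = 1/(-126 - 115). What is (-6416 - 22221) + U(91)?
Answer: -6901518/241 ≈ -28637.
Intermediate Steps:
U(y) = -1/241 (U(y) = 1/(-241) = -1/241)
(-6416 - 22221) + U(91) = (-6416 - 22221) - 1/241 = -28637 - 1/241 = -6901518/241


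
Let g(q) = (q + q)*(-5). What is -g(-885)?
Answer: -8850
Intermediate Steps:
g(q) = -10*q (g(q) = (2*q)*(-5) = -10*q)
-g(-885) = -(-10)*(-885) = -1*8850 = -8850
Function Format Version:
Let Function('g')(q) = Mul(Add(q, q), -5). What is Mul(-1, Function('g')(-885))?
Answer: -8850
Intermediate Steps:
Function('g')(q) = Mul(-10, q) (Function('g')(q) = Mul(Mul(2, q), -5) = Mul(-10, q))
Mul(-1, Function('g')(-885)) = Mul(-1, Mul(-10, -885)) = Mul(-1, 8850) = -8850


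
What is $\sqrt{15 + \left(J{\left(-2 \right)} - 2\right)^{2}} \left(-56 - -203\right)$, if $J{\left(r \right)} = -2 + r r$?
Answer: $147 \sqrt{15} \approx 569.33$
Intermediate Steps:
$J{\left(r \right)} = -2 + r^{2}$
$\sqrt{15 + \left(J{\left(-2 \right)} - 2\right)^{2}} \left(-56 - -203\right) = \sqrt{15 + \left(\left(-2 + \left(-2\right)^{2}\right) - 2\right)^{2}} \left(-56 - -203\right) = \sqrt{15 + \left(\left(-2 + 4\right) - 2\right)^{2}} \left(-56 + 203\right) = \sqrt{15 + \left(2 - 2\right)^{2}} \cdot 147 = \sqrt{15 + 0^{2}} \cdot 147 = \sqrt{15 + 0} \cdot 147 = \sqrt{15} \cdot 147 = 147 \sqrt{15}$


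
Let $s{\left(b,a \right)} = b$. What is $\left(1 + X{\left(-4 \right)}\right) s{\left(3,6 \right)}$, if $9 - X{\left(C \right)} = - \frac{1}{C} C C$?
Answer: $18$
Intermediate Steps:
$X{\left(C \right)} = 9 + C$ ($X{\left(C \right)} = 9 - - \frac{1}{C} C C = 9 - - C = 9 + C$)
$\left(1 + X{\left(-4 \right)}\right) s{\left(3,6 \right)} = \left(1 + \left(9 - 4\right)\right) 3 = \left(1 + 5\right) 3 = 6 \cdot 3 = 18$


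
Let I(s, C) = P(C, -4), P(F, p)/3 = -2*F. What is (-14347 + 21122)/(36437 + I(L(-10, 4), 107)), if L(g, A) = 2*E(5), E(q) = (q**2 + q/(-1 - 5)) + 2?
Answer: 1355/7159 ≈ 0.18927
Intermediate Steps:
P(F, p) = -6*F (P(F, p) = 3*(-2*F) = -6*F)
E(q) = 2 + q**2 - q/6 (E(q) = (q**2 + q/(-6)) + 2 = (q**2 - q/6) + 2 = 2 + q**2 - q/6)
L(g, A) = 157/3 (L(g, A) = 2*(2 + 5**2 - 1/6*5) = 2*(2 + 25 - 5/6) = 2*(157/6) = 157/3)
I(s, C) = -6*C
(-14347 + 21122)/(36437 + I(L(-10, 4), 107)) = (-14347 + 21122)/(36437 - 6*107) = 6775/(36437 - 642) = 6775/35795 = 6775*(1/35795) = 1355/7159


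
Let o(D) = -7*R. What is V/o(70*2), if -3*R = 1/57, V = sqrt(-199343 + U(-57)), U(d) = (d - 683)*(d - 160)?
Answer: 513*I*sqrt(4307)/7 ≈ 4809.6*I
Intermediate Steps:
U(d) = (-683 + d)*(-160 + d)
V = 3*I*sqrt(4307) (V = sqrt(-199343 + (109280 + (-57)**2 - 843*(-57))) = sqrt(-199343 + (109280 + 3249 + 48051)) = sqrt(-199343 + 160580) = sqrt(-38763) = 3*I*sqrt(4307) ≈ 196.88*I)
R = -1/171 (R = -1/3/57 = -1/3*1/57 = -1/171 ≈ -0.0058480)
o(D) = 7/171 (o(D) = -7*(-1/171) = 7/171)
V/o(70*2) = (3*I*sqrt(4307))/(7/171) = (3*I*sqrt(4307))*(171/7) = 513*I*sqrt(4307)/7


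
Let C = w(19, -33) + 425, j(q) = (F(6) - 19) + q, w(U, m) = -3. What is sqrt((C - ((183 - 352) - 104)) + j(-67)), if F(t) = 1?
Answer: sqrt(610) ≈ 24.698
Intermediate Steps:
j(q) = -18 + q (j(q) = (1 - 19) + q = -18 + q)
C = 422 (C = -3 + 425 = 422)
sqrt((C - ((183 - 352) - 104)) + j(-67)) = sqrt((422 - ((183 - 352) - 104)) + (-18 - 67)) = sqrt((422 - (-169 - 104)) - 85) = sqrt((422 - 1*(-273)) - 85) = sqrt((422 + 273) - 85) = sqrt(695 - 85) = sqrt(610)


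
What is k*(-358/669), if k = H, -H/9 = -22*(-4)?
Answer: 94512/223 ≈ 423.82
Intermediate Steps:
H = -792 (H = -(-198)*(-4) = -9*88 = -792)
k = -792
k*(-358/669) = -(-283536)/669 = -792*(-358/669) = 94512/223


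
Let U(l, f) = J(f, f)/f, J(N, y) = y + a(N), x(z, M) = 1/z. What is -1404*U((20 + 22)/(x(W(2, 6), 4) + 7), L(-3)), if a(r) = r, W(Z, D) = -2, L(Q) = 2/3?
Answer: -2808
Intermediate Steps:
L(Q) = ⅔ (L(Q) = 2*(⅓) = ⅔)
J(N, y) = N + y (J(N, y) = y + N = N + y)
U(l, f) = 2 (U(l, f) = (f + f)/f = (2*f)/f = 2)
-1404*U((20 + 22)/(x(W(2, 6), 4) + 7), L(-3)) = -1404*2 = -2808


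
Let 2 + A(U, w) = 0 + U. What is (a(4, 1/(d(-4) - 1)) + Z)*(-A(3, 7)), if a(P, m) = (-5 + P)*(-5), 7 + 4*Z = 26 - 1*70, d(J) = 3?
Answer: 31/4 ≈ 7.7500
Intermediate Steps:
A(U, w) = -2 + U (A(U, w) = -2 + (0 + U) = -2 + U)
Z = -51/4 (Z = -7/4 + (26 - 1*70)/4 = -7/4 + (26 - 70)/4 = -7/4 + (1/4)*(-44) = -7/4 - 11 = -51/4 ≈ -12.750)
a(P, m) = 25 - 5*P
(a(4, 1/(d(-4) - 1)) + Z)*(-A(3, 7)) = ((25 - 5*4) - 51/4)*(-(-2 + 3)) = ((25 - 20) - 51/4)*(-1*1) = (5 - 51/4)*(-1) = -31/4*(-1) = 31/4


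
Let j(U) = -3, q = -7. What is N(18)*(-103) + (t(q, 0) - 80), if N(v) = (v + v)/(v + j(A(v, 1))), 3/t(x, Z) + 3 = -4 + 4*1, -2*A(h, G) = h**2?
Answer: -1641/5 ≈ -328.20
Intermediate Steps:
A(h, G) = -h**2/2
t(x, Z) = -1 (t(x, Z) = 3/(-3 + (-4 + 4*1)) = 3/(-3 + (-4 + 4)) = 3/(-3 + 0) = 3/(-3) = 3*(-1/3) = -1)
N(v) = 2*v/(-3 + v) (N(v) = (v + v)/(v - 3) = (2*v)/(-3 + v) = 2*v/(-3 + v))
N(18)*(-103) + (t(q, 0) - 80) = (2*18/(-3 + 18))*(-103) + (-1 - 80) = (2*18/15)*(-103) - 81 = (2*18*(1/15))*(-103) - 81 = (12/5)*(-103) - 81 = -1236/5 - 81 = -1641/5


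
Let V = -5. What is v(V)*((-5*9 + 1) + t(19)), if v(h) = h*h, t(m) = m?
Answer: -625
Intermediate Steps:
v(h) = h**2
v(V)*((-5*9 + 1) + t(19)) = (-5)**2*((-5*9 + 1) + 19) = 25*((-45 + 1) + 19) = 25*(-44 + 19) = 25*(-25) = -625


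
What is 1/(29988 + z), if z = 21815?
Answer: 1/51803 ≈ 1.9304e-5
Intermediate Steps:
1/(29988 + z) = 1/(29988 + 21815) = 1/51803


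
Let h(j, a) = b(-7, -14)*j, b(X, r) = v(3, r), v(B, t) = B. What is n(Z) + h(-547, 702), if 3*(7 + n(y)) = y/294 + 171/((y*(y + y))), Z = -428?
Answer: -266342916239/161568288 ≈ -1648.5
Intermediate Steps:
b(X, r) = 3
n(y) = -7 + y/882 + 57/(2*y²) (n(y) = -7 + (y/294 + 171/((y*(y + y))))/3 = -7 + (y*(1/294) + 171/((y*(2*y))))/3 = -7 + (y/294 + 171/((2*y²)))/3 = -7 + (y/294 + 171*(1/(2*y²)))/3 = -7 + (y/294 + 171/(2*y²))/3 = -7 + (y/882 + 57/(2*y²)) = -7 + y/882 + 57/(2*y²))
h(j, a) = 3*j
n(Z) + h(-547, 702) = (-7 + (1/882)*(-428) + (57/2)/(-428)²) + 3*(-547) = (-7 - 214/441 + (57/2)*(1/183184)) - 1641 = (-7 - 214/441 + 57/366368) - 1641 = -1209355631/161568288 - 1641 = -266342916239/161568288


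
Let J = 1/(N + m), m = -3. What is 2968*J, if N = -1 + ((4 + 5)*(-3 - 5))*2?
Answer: -742/37 ≈ -20.054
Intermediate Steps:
N = -145 (N = -1 + (9*(-8))*2 = -1 - 72*2 = -1 - 144 = -145)
J = -1/148 (J = 1/(-145 - 3) = 1/(-148) = -1/148 ≈ -0.0067568)
2968*J = 2968*(-1/148) = -742/37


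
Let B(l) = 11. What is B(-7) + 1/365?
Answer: 4016/365 ≈ 11.003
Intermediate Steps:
B(-7) + 1/365 = 11 + 1/365 = 4016/365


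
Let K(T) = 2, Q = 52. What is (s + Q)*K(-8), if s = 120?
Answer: 344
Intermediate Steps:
(s + Q)*K(-8) = (120 + 52)*2 = 172*2 = 344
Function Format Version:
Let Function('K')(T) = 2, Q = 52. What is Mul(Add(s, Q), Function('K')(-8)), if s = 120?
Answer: 344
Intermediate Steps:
Mul(Add(s, Q), Function('K')(-8)) = Mul(Add(120, 52), 2) = Mul(172, 2) = 344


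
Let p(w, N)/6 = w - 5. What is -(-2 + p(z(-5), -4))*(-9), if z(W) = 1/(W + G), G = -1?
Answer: -297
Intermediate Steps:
z(W) = 1/(-1 + W) (z(W) = 1/(W - 1) = 1/(-1 + W))
p(w, N) = -30 + 6*w (p(w, N) = 6*(w - 5) = 6*(-5 + w) = -30 + 6*w)
-(-2 + p(z(-5), -4))*(-9) = -(-2 + (-30 + 6/(-1 - 5)))*(-9) = -(-2 + (-30 + 6/(-6)))*(-9) = -(-2 + (-30 + 6*(-⅙)))*(-9) = -(-2 + (-30 - 1))*(-9) = -(-2 - 31)*(-9) = -(-33)*(-9) = -1*297 = -297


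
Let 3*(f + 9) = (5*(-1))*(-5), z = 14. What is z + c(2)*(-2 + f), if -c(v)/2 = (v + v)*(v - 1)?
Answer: 106/3 ≈ 35.333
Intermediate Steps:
c(v) = -4*v*(-1 + v) (c(v) = -2*(v + v)*(v - 1) = -2*2*v*(-1 + v) = -4*v*(-1 + v))
f = -⅔ (f = -9 + ((5*(-1))*(-5))/3 = -9 + (-5*(-5))/3 = -9 + (⅓)*25 = -9 + 25/3 = -⅔ ≈ -0.66667)
z + c(2)*(-2 + f) = 14 + (4*2*(1 - 1*2))*(-2 - ⅔) = 14 + (4*2*(1 - 2))*(-8/3) = 14 + (4*2*(-1))*(-8/3) = 14 - 8*(-8/3) = 14 + 64/3 = 106/3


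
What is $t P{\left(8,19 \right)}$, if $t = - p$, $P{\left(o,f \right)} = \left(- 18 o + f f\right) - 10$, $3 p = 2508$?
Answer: $-173052$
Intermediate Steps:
$p = 836$ ($p = \frac{1}{3} \cdot 2508 = 836$)
$P{\left(o,f \right)} = -10 + f^{2} - 18 o$ ($P{\left(o,f \right)} = \left(- 18 o + f^{2}\right) - 10 = \left(f^{2} - 18 o\right) - 10 = -10 + f^{2} - 18 o$)
$t = -836$ ($t = \left(-1\right) 836 = -836$)
$t P{\left(8,19 \right)} = - 836 \left(-10 + 19^{2} - 144\right) = - 836 \left(-10 + 361 - 144\right) = \left(-836\right) 207 = -173052$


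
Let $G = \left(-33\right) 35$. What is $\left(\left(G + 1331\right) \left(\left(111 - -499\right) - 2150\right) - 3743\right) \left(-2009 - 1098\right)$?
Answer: $853750781$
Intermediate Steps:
$G = -1155$
$\left(\left(G + 1331\right) \left(\left(111 - -499\right) - 2150\right) - 3743\right) \left(-2009 - 1098\right) = \left(\left(-1155 + 1331\right) \left(\left(111 - -499\right) - 2150\right) - 3743\right) \left(-2009 - 1098\right) = \left(176 \left(\left(111 + 499\right) - 2150\right) - 3743\right) \left(-3107\right) = \left(176 \left(610 - 2150\right) - 3743\right) \left(-3107\right) = \left(176 \left(-1540\right) - 3743\right) \left(-3107\right) = \left(-271040 - 3743\right) \left(-3107\right) = \left(-274783\right) \left(-3107\right) = 853750781$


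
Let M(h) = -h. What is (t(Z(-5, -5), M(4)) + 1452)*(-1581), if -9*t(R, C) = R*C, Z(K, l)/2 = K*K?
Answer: -6992236/3 ≈ -2.3307e+6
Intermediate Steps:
Z(K, l) = 2*K² (Z(K, l) = 2*(K*K) = 2*K²)
t(R, C) = -C*R/9 (t(R, C) = -R*C/9 = -C*R/9)
(t(Z(-5, -5), M(4)) + 1452)*(-1581) = (-(-1*4)*2*(-5)²/9 + 1452)*(-1581) = (-⅑*(-4)*2*25 + 1452)*(-1581) = (-⅑*(-4)*50 + 1452)*(-1581) = (200/9 + 1452)*(-1581) = (13268/9)*(-1581) = -6992236/3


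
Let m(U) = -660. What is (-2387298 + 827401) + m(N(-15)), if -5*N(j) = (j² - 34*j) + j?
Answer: -1560557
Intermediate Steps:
N(j) = -j²/5 + 33*j/5 (N(j) = -((j² - 34*j) + j)/5 = -(j² - 33*j)/5 = -j²/5 + 33*j/5)
(-2387298 + 827401) + m(N(-15)) = (-2387298 + 827401) - 660 = -1559897 - 660 = -1560557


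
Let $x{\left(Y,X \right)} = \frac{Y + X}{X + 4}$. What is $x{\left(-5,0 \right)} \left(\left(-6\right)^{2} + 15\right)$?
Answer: $- \frac{255}{4} \approx -63.75$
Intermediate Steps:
$x{\left(Y,X \right)} = \frac{X + Y}{4 + X}$
$x{\left(-5,0 \right)} \left(\left(-6\right)^{2} + 15\right) = \frac{0 - 5}{4 + 0} \left(\left(-6\right)^{2} + 15\right) = \frac{1}{4} \left(-5\right) \left(36 + 15\right) = \frac{1}{4} \left(-5\right) 51 = \left(- \frac{5}{4}\right) 51 = - \frac{255}{4}$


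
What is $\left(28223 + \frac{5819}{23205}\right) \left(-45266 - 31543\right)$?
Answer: $- \frac{16767930432002}{7735} \approx -2.1678 \cdot 10^{9}$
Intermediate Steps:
$\left(28223 + \frac{5819}{23205}\right) \left(-45266 - 31543\right) = \left(28223 + 5819 \cdot \frac{1}{23205}\right) \left(-76809\right) = \left(28223 + \frac{5819}{23205}\right) \left(-76809\right) = \frac{654920534}{23205} \left(-76809\right) = - \frac{16767930432002}{7735}$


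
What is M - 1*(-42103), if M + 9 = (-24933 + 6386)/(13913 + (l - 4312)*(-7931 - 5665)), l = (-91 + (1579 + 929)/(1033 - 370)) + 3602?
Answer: 100961866974215/2398486033 ≈ 42094.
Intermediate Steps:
l = 776767/221 (l = (-91 + 2508/663) + 3602 = (-91 + 2508*(1/663)) + 3602 = (-91 + 836/221) + 3602 = -19275/221 + 3602 = 776767/221 ≈ 3514.8)
M = -21590473184/2398486033 (M = -9 + (-24933 + 6386)/(13913 + (776767/221 - 4312)*(-7931 - 5665)) = -9 - 18547/(13913 - 176185/221*(-13596)) = -9 - 18547/(13913 + 2395411260/221) = -9 - 18547/2398486033/221 = -9 - 18547*221/2398486033 = -9 - 4098887/2398486033 = -21590473184/2398486033 ≈ -9.0017)
M - 1*(-42103) = -21590473184/2398486033 - 1*(-42103) = -21590473184/2398486033 + 42103 = 100961866974215/2398486033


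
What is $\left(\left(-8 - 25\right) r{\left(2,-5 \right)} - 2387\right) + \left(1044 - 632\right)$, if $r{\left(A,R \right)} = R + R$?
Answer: $-1645$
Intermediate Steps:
$r{\left(A,R \right)} = 2 R$
$\left(\left(-8 - 25\right) r{\left(2,-5 \right)} - 2387\right) + \left(1044 - 632\right) = \left(\left(-8 - 25\right) 2 \left(-5\right) - 2387\right) + \left(1044 - 632\right) = \left(\left(-33\right) \left(-10\right) - 2387\right) + \left(1044 - 632\right) = \left(330 - 2387\right) + 412 = -2057 + 412 = -1645$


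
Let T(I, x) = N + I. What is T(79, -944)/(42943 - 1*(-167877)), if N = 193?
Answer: 68/52705 ≈ 0.0012902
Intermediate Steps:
T(I, x) = 193 + I
T(79, -944)/(42943 - 1*(-167877)) = (193 + 79)/(42943 - 1*(-167877)) = 272/(42943 + 167877) = 272/210820 = 272*(1/210820) = 68/52705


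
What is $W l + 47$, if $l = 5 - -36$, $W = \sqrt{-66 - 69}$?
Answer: $47 + 123 i \sqrt{15} \approx 47.0 + 476.38 i$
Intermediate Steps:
$W = 3 i \sqrt{15}$ ($W = \sqrt{-135} = 3 i \sqrt{15} \approx 11.619 i$)
$l = 41$ ($l = 5 + 36 = 41$)
$W l + 47 = 3 i \sqrt{15} \cdot 41 + 47 = 123 i \sqrt{15} + 47 = 47 + 123 i \sqrt{15}$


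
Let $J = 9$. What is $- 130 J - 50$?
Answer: $-1220$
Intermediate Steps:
$- 130 J - 50 = \left(-130\right) 9 - 50 = -1170 - 50 = -1220$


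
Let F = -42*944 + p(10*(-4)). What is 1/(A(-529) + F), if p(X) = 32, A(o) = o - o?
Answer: -1/39616 ≈ -2.5242e-5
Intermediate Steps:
A(o) = 0
F = -39616 (F = -42*944 + 32 = -39648 + 32 = -39616)
1/(A(-529) + F) = 1/(0 - 39616) = 1/(-39616) = -1/39616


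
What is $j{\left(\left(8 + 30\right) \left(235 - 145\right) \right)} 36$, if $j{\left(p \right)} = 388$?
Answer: $13968$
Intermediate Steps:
$j{\left(\left(8 + 30\right) \left(235 - 145\right) \right)} 36 = 388 \cdot 36 = 13968$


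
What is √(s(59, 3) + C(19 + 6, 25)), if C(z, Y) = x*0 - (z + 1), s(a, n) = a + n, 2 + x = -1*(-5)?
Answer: 6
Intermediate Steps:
x = 3 (x = -2 - 1*(-5) = -2 + 5 = 3)
C(z, Y) = -1 - z (C(z, Y) = 3*0 - (z + 1) = 0 - (1 + z) = 0 + (-1 - z) = -1 - z)
√(s(59, 3) + C(19 + 6, 25)) = √((59 + 3) + (-1 - (19 + 6))) = √(62 + (-1 - 1*25)) = √(62 + (-1 - 25)) = √(62 - 26) = √36 = 6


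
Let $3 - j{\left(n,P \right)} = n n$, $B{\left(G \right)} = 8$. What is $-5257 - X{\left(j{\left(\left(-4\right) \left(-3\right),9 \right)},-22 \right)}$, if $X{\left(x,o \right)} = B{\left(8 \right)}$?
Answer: $-5265$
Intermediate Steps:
$j{\left(n,P \right)} = 3 - n^{2}$ ($j{\left(n,P \right)} = 3 - n n = 3 - n^{2}$)
$X{\left(x,o \right)} = 8$
$-5257 - X{\left(j{\left(\left(-4\right) \left(-3\right),9 \right)},-22 \right)} = -5257 - 8 = -5265$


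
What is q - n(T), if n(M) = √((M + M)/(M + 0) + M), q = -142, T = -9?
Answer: -142 - I*√7 ≈ -142.0 - 2.6458*I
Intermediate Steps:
n(M) = √(2 + M) (n(M) = √((2*M)/M + M) = √(2 + M))
q - n(T) = -142 - √(2 - 9) = -142 - √(-7) = -142 - I*√7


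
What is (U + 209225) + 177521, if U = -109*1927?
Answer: 176703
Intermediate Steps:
U = -210043
(U + 209225) + 177521 = (-210043 + 209225) + 177521 = -818 + 177521 = 176703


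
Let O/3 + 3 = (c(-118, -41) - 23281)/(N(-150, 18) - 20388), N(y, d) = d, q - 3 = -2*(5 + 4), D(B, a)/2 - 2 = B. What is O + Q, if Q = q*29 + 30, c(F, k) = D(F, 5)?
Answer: -398221/970 ≈ -410.54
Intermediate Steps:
D(B, a) = 4 + 2*B
q = -15 (q = 3 - 2*(5 + 4) = 3 - 2*9 = 3 - 18 = -15)
c(F, k) = 4 + 2*F
O = -5371/970 (O = -9 + 3*(((4 + 2*(-118)) - 23281)/(18 - 20388)) = -9 + 3*(((4 - 236) - 23281)/(-20370)) = -9 + 3*((-232 - 23281)*(-1/20370)) = -9 + 3*(-23513*(-1/20370)) = -9 + 3*(3359/2910) = -9 + 3359/970 = -5371/970 ≈ -5.5371)
Q = -405 (Q = -15*29 + 30 = -435 + 30 = -405)
O + Q = -5371/970 - 405 = -398221/970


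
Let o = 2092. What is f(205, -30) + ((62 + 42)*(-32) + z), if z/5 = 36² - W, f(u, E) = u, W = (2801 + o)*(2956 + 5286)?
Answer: -201637173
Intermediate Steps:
W = 40328106 (W = (2801 + 2092)*(2956 + 5286) = 4893*8242 = 40328106)
z = -201634050 (z = 5*(36² - 1*40328106) = 5*(1296 - 40328106) = 5*(-40326810) = -201634050)
f(205, -30) + ((62 + 42)*(-32) + z) = 205 + ((62 + 42)*(-32) - 201634050) = 205 + (104*(-32) - 201634050) = 205 + (-3328 - 201634050) = 205 - 201637378 = -201637173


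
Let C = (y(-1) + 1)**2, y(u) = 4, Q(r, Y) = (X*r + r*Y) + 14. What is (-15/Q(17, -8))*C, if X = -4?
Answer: 75/38 ≈ 1.9737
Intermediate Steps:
Q(r, Y) = 14 - 4*r + Y*r (Q(r, Y) = (-4*r + r*Y) + 14 = (-4*r + Y*r) + 14 = 14 - 4*r + Y*r)
C = 25 (C = (4 + 1)**2 = 5**2 = 25)
(-15/Q(17, -8))*C = -15/(14 - 4*17 - 8*17)*25 = -15/(14 - 68 - 136)*25 = -15/(-190)*25 = -15*(-1/190)*25 = (3/38)*25 = 75/38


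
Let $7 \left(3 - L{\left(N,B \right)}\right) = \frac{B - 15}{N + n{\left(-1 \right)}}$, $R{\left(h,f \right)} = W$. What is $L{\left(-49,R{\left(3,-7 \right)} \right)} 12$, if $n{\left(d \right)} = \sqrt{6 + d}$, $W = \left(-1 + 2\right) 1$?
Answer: $\frac{21270}{599} - \frac{6 \sqrt{5}}{599} \approx 35.487$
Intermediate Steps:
$W = 1$ ($W = 1 \cdot 1 = 1$)
$R{\left(h,f \right)} = 1$
$L{\left(N,B \right)} = 3 - \frac{-15 + B}{7 \left(N + \sqrt{5}\right)}$ ($L{\left(N,B \right)} = 3 - \frac{\left(B - 15\right) \frac{1}{N + \sqrt{6 - 1}}}{7} = 3 - \frac{\left(-15 + B\right) \frac{1}{N + \sqrt{5}}}{7} = 3 - \frac{\frac{1}{N + \sqrt{5}} \left(-15 + B\right)}{7} = 3 - \frac{-15 + B}{7 \left(N + \sqrt{5}\right)}$)
$L{\left(-49,R{\left(3,-7 \right)} \right)} 12 = \frac{15 - 1 + 21 \left(-49\right) + 21 \sqrt{5}}{7 \left(-49 + \sqrt{5}\right)} 12 = \frac{15 - 1 - 1029 + 21 \sqrt{5}}{7 \left(-49 + \sqrt{5}\right)} 12 = \frac{-1015 + 21 \sqrt{5}}{7 \left(-49 + \sqrt{5}\right)} 12 = \frac{12 \left(-1015 + 21 \sqrt{5}\right)}{7 \left(-49 + \sqrt{5}\right)}$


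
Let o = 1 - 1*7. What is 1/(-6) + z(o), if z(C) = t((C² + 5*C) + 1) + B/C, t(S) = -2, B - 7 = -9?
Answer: -11/6 ≈ -1.8333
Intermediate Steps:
B = -2 (B = 7 - 9 = -2)
o = -6 (o = 1 - 7 = -6)
z(C) = -2 - 2/C
1/(-6) + z(o) = 1/(-6) + (-2 - 2/(-6)) = -⅙ + (-2 - 2*(-⅙)) = -⅙ + (-2 + ⅓) = -⅙ - 5/3 = -11/6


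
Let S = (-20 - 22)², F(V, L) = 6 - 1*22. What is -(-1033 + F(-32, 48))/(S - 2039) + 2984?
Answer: 819551/275 ≈ 2980.2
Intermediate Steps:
F(V, L) = -16 (F(V, L) = 6 - 22 = -16)
S = 1764 (S = (-42)² = 1764)
-(-1033 + F(-32, 48))/(S - 2039) + 2984 = -(-1033 - 16)/(1764 - 2039) + 2984 = -(-1049)/(-275) + 2984 = -(-1049)*(-1)/275 + 2984 = -1*1049/275 + 2984 = -1049/275 + 2984 = 819551/275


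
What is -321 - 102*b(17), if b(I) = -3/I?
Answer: -303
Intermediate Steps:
-321 - 102*b(17) = -321 - (-306)/17 = -321 - 102*(-3/17) = -321 + 18 = -303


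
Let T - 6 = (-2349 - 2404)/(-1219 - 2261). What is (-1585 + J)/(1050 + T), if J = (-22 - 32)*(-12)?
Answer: -3260760/3679633 ≈ -0.88616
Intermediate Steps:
J = 648 (J = -54*(-12) = 648)
T = 25633/3480 (T = 6 + (-2349 - 2404)/(-1219 - 2261) = 6 - 4753/(-3480) = 6 - 4753*(-1/3480) = 6 + 4753/3480 = 25633/3480 ≈ 7.3658)
(-1585 + J)/(1050 + T) = (-1585 + 648)/(1050 + 25633/3480) = -937/3679633/3480 = -937*3480/3679633 = -3260760/3679633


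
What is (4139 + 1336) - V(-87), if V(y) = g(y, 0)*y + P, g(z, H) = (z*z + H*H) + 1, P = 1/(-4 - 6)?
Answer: 6640651/10 ≈ 6.6407e+5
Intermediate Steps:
P = -⅒ (P = 1/(-10) = -⅒ ≈ -0.10000)
g(z, H) = 1 + H² + z² (g(z, H) = (z² + H²) + 1 = (H² + z²) + 1 = 1 + H² + z²)
V(y) = -⅒ + y*(1 + y²) (V(y) = (1 + 0² + y²)*y - ⅒ = (1 + 0 + y²)*y - ⅒ = (1 + y²)*y - ⅒ = y*(1 + y²) - ⅒ = -⅒ + y*(1 + y²))
(4139 + 1336) - V(-87) = (4139 + 1336) - (-⅒ - 87 + (-87)³) = 5475 - (-⅒ - 87 - 658503) = 5475 - 1*(-6585901/10) = 5475 + 6585901/10 = 6640651/10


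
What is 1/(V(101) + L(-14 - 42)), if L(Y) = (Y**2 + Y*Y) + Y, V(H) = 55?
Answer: 1/6271 ≈ 0.00015946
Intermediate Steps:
L(Y) = Y + 2*Y**2 (L(Y) = (Y**2 + Y**2) + Y = 2*Y**2 + Y = Y + 2*Y**2)
1/(V(101) + L(-14 - 42)) = 1/(55 + (-14 - 42)*(1 + 2*(-14 - 42))) = 1/(55 - 56*(1 + 2*(-56))) = 1/(55 - 56*(1 - 112)) = 1/(55 - 56*(-111)) = 1/(55 + 6216) = 1/6271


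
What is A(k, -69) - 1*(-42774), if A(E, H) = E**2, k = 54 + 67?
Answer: 57415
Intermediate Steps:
k = 121
A(k, -69) - 1*(-42774) = 121**2 - 1*(-42774) = 14641 + 42774 = 57415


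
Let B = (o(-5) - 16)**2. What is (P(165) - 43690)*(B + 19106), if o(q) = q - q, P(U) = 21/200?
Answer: -84592374699/100 ≈ -8.4592e+8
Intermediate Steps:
P(U) = 21/200 (P(U) = 21*(1/200) = 21/200)
o(q) = 0
B = 256 (B = (0 - 16)**2 = (-16)**2 = 256)
(P(165) - 43690)*(B + 19106) = (21/200 - 43690)*(256 + 19106) = -8737979/200*19362 = -84592374699/100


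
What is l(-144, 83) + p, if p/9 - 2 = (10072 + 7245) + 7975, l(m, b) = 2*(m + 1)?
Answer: 227360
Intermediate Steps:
l(m, b) = 2 + 2*m (l(m, b) = 2*(1 + m) = 2 + 2*m)
p = 227646 (p = 18 + 9*((10072 + 7245) + 7975) = 18 + 9*(17317 + 7975) = 18 + 9*25292 = 18 + 227628 = 227646)
l(-144, 83) + p = (2 + 2*(-144)) + 227646 = (2 - 288) + 227646 = -286 + 227646 = 227360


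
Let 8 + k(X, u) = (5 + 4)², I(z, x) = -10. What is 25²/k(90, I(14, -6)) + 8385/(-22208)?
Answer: 13267895/1621184 ≈ 8.1841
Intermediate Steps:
k(X, u) = 73 (k(X, u) = -8 + (5 + 4)² = -8 + 9² = -8 + 81 = 73)
25²/k(90, I(14, -6)) + 8385/(-22208) = 25²/73 + 8385/(-22208) = 625*(1/73) + 8385*(-1/22208) = 625/73 - 8385/22208 = 13267895/1621184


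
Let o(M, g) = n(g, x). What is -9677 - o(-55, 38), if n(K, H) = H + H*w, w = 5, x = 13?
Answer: -9755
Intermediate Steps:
n(K, H) = 6*H (n(K, H) = H + H*5 = H + 5*H = 6*H)
o(M, g) = 78 (o(M, g) = 6*13 = 78)
-9677 - o(-55, 38) = -9677 - 1*78 = -9677 - 78 = -9755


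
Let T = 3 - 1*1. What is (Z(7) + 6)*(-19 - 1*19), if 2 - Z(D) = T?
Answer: -228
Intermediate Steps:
T = 2 (T = 3 - 1 = 2)
Z(D) = 0 (Z(D) = 2 - 1*2 = 2 - 2 = 0)
(Z(7) + 6)*(-19 - 1*19) = (0 + 6)*(-19 - 1*19) = 6*(-19 - 19) = 6*(-38) = -228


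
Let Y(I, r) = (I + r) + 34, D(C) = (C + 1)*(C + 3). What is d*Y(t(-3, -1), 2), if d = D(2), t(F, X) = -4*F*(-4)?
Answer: -180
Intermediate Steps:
D(C) = (1 + C)*(3 + C)
t(F, X) = 16*F
Y(I, r) = 34 + I + r
d = 15 (d = 3 + 2**2 + 4*2 = 3 + 4 + 8 = 15)
d*Y(t(-3, -1), 2) = 15*(34 + 16*(-3) + 2) = 15*(34 - 48 + 2) = 15*(-12) = -180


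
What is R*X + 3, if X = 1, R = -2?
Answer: 1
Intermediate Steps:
R*X + 3 = -2*1 + 3 = -2 + 3 = 1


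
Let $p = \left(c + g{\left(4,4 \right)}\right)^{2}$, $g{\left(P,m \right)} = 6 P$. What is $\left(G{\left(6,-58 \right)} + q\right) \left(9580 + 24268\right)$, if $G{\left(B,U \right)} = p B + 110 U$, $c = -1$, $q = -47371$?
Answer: $-1711930296$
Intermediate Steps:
$p = 529$ ($p = \left(-1 + 6 \cdot 4\right)^{2} = \left(-1 + 24\right)^{2} = 23^{2} = 529$)
$G{\left(B,U \right)} = 110 U + 529 B$ ($G{\left(B,U \right)} = 529 B + 110 U = 110 U + 529 B$)
$\left(G{\left(6,-58 \right)} + q\right) \left(9580 + 24268\right) = \left(\left(110 \left(-58\right) + 529 \cdot 6\right) - 47371\right) \left(9580 + 24268\right) = \left(\left(-6380 + 3174\right) - 47371\right) 33848 = \left(-3206 - 47371\right) 33848 = \left(-50577\right) 33848 = -1711930296$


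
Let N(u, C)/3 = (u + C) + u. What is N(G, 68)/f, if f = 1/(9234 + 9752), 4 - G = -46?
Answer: 9568944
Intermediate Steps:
G = 50 (G = 4 - 1*(-46) = 4 + 46 = 50)
N(u, C) = 3*C + 6*u (N(u, C) = 3*((u + C) + u) = 3*((C + u) + u) = 3*(C + 2*u) = 3*C + 6*u)
f = 1/18986 ≈ 5.2670e-5
N(G, 68)/f = (3*68 + 6*50)/(1/18986) = (204 + 300)*18986 = 504*18986 = 9568944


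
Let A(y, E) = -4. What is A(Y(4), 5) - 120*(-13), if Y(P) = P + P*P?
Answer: 1556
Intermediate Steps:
Y(P) = P + P²
A(Y(4), 5) - 120*(-13) = -4 - 120*(-13) = -4 + 1560 = 1556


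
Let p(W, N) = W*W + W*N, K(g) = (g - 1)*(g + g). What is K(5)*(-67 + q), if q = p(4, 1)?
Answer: -1880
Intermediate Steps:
K(g) = 2*g*(-1 + g) (K(g) = (-1 + g)*(2*g) = 2*g*(-1 + g))
p(W, N) = W² + N*W
q = 20 (q = 4*(1 + 4) = 4*5 = 20)
K(5)*(-67 + q) = (2*5*(-1 + 5))*(-67 + 20) = (2*5*4)*(-47) = 40*(-47) = -1880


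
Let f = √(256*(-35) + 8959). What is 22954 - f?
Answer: 22954 - I ≈ 22954.0 - 1.0*I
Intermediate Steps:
f = I (f = √(-8960 + 8959) = √(-1) = I ≈ 1.0*I)
22954 - f = 22954 - I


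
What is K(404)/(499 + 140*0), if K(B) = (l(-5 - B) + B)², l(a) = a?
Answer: 25/499 ≈ 0.050100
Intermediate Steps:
K(B) = 25 (K(B) = ((-5 - B) + B)² = (-5)² = 25)
K(404)/(499 + 140*0) = 25/(499 + 140*0) = 25/(499 + 0) = 25/499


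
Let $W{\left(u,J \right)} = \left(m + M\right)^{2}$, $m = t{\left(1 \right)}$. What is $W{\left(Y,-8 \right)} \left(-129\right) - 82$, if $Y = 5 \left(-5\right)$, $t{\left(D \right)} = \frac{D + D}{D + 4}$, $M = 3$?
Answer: $- \frac{39331}{25} \approx -1573.2$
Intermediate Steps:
$t{\left(D \right)} = \frac{2 D}{4 + D}$
$m = \frac{2}{5}$ ($m = 2 \cdot 1 \frac{1}{4 + 1} = 2 \cdot 1 \cdot \frac{1}{5} = \frac{2}{5} \approx 0.4$)
$Y = -25$
$W{\left(u,J \right)} = \frac{289}{25}$ ($W{\left(u,J \right)} = \left(\frac{2}{5} + 3\right)^{2} = \left(\frac{17}{5}\right)^{2} = \frac{289}{25}$)
$W{\left(Y,-8 \right)} \left(-129\right) - 82 = \frac{289}{25} \left(-129\right) - 82 = - \frac{37281}{25} - 82 = - \frac{39331}{25}$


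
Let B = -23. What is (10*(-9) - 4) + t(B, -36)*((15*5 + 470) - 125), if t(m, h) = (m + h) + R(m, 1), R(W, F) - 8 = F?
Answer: -21094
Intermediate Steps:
R(W, F) = 8 + F
t(m, h) = 9 + h + m (t(m, h) = (m + h) + (8 + 1) = (h + m) + 9 = 9 + h + m)
(10*(-9) - 4) + t(B, -36)*((15*5 + 470) - 125) = (10*(-9) - 4) + (9 - 36 - 23)*((15*5 + 470) - 125) = (-90 - 4) - 50*((75 + 470) - 125) = -94 - 50*(545 - 125) = -94 - 50*420 = -94 - 21000 = -21094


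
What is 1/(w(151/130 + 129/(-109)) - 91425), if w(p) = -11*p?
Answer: -14170/1295488829 ≈ -1.0938e-5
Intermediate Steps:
1/(w(151/130 + 129/(-109)) - 91425) = 1/(-11*(151/130 + 129/(-109)) - 91425) = 1/(-11*(151*(1/130) + 129*(-1/109)) - 91425) = 1/(-11*(151/130 - 129/109) - 91425) = 1/(-11*(-311/14170) - 91425) = 1/(3421/14170 - 91425) = 1/(-1295488829/14170) = -14170/1295488829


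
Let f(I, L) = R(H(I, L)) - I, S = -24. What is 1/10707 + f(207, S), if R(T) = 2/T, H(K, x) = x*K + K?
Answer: -3517351414/16992009 ≈ -207.00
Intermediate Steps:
H(K, x) = K + K*x (H(K, x) = K*x + K = K + K*x)
f(I, L) = -I + 2/(I*(1 + L)) (f(I, L) = 2/((I*(1 + L))) - I = 2*(1/(I*(1 + L))) - I = 2/(I*(1 + L)) - I = -I + 2/(I*(1 + L)))
1/10707 + f(207, S) = 1/10707 + (-1*207 + 2/(207*(1 - 24))) = 1/10707 + (-207 + 2*(1/207)/(-23)) = 1/10707 + (-207 + 2*(1/207)*(-1/23)) = 1/10707 + (-207 - 2/4761) = 1/10707 - 985529/4761 = -3517351414/16992009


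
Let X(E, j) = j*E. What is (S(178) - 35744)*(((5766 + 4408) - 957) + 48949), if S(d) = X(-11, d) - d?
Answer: -2203328080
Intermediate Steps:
X(E, j) = E*j
S(d) = -12*d (S(d) = -11*d - d = -12*d)
(S(178) - 35744)*(((5766 + 4408) - 957) + 48949) = (-12*178 - 35744)*(((5766 + 4408) - 957) + 48949) = (-2136 - 35744)*((10174 - 957) + 48949) = -37880*(9217 + 48949) = -37880*58166 = -2203328080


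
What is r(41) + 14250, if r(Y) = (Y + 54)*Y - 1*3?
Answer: 18142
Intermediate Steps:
r(Y) = -3 + Y*(54 + Y) (r(Y) = (54 + Y)*Y - 3 = Y*(54 + Y) - 3 = -3 + Y*(54 + Y))
r(41) + 14250 = (-3 + 41² + 54*41) + 14250 = (-3 + 1681 + 2214) + 14250 = 3892 + 14250 = 18142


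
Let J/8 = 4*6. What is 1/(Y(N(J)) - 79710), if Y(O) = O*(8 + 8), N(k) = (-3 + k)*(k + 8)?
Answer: 1/525090 ≈ 1.9044e-6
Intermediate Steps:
J = 192 (J = 8*(4*6) = 8*24 = 192)
N(k) = (-3 + k)*(8 + k)
Y(O) = 16*O (Y(O) = O*16 = 16*O)
1/(Y(N(J)) - 79710) = 1/(16*(-24 + 192² + 5*192) - 79710) = 1/(16*(-24 + 36864 + 960) - 79710) = 1/(16*37800 - 79710) = 1/(604800 - 79710) = 1/525090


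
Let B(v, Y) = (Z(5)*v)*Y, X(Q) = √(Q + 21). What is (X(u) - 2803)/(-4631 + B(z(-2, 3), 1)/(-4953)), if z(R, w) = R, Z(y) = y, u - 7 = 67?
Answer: 13883259/22937333 - 4953*√95/22937333 ≈ 0.60316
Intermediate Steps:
u = 74 (u = 7 + 67 = 74)
X(Q) = √(21 + Q)
B(v, Y) = 5*Y*v (B(v, Y) = (5*v)*Y = 5*Y*v)
(X(u) - 2803)/(-4631 + B(z(-2, 3), 1)/(-4953)) = (√(21 + 74) - 2803)/(-4631 + (5*1*(-2))/(-4953)) = (√95 - 2803)/(-4631 - 10*(-1/4953)) = (-2803 + √95)/(-4631 + 10/4953) = (-2803 + √95)/(-22937333/4953) = (-2803 + √95)*(-4953/22937333) = 13883259/22937333 - 4953*√95/22937333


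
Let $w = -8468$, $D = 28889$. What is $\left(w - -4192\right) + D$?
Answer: $24613$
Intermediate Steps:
$\left(w - -4192\right) + D = \left(-8468 - -4192\right) + 28889 = \left(-8468 + \left(-669 + 4861\right)\right) + 28889 = \left(-8468 + 4192\right) + 28889 = -4276 + 28889 = 24613$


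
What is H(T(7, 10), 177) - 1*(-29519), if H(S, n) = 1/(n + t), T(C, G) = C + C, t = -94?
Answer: 2450078/83 ≈ 29519.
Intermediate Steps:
T(C, G) = 2*C
H(S, n) = 1/(-94 + n) (H(S, n) = 1/(n - 94) = 1/(-94 + n))
H(T(7, 10), 177) - 1*(-29519) = 1/(-94 + 177) - 1*(-29519) = 1/83 + 29519 = 2450078/83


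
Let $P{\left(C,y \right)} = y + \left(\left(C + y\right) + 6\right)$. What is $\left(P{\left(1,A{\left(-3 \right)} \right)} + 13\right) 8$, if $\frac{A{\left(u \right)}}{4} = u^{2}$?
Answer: $736$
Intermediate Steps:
$A{\left(u \right)} = 4 u^{2}$
$P{\left(C,y \right)} = 6 + C + 2 y$ ($P{\left(C,y \right)} = y + \left(6 + C + y\right) = 6 + C + 2 y$)
$\left(P{\left(1,A{\left(-3 \right)} \right)} + 13\right) 8 = \left(\left(6 + 1 + 2 \cdot 4 \left(-3\right)^{2}\right) + 13\right) 8 = \left(\left(6 + 1 + 2 \cdot 4 \cdot 9\right) + 13\right) 8 = \left(\left(6 + 1 + 2 \cdot 36\right) + 13\right) 8 = \left(\left(6 + 1 + 72\right) + 13\right) 8 = \left(79 + 13\right) 8 = 92 \cdot 8 = 736$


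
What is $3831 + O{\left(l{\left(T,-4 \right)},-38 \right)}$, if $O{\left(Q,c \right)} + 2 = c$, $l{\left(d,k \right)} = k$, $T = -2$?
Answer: $3791$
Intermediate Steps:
$O{\left(Q,c \right)} = -2 + c$
$3831 + O{\left(l{\left(T,-4 \right)},-38 \right)} = 3831 - 40 = 3791$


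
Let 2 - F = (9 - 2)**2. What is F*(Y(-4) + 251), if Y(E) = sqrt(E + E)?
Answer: -11797 - 94*I*sqrt(2) ≈ -11797.0 - 132.94*I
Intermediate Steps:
Y(E) = sqrt(2)*sqrt(E) (Y(E) = sqrt(2*E) = sqrt(2)*sqrt(E))
F = -47 (F = 2 - (9 - 2)**2 = 2 - 1*7**2 = 2 - 1*49 = 2 - 49 = -47)
F*(Y(-4) + 251) = -47*(sqrt(2)*sqrt(-4) + 251) = -47*(sqrt(2)*(2*I) + 251) = -47*(2*I*sqrt(2) + 251) = -47*(251 + 2*I*sqrt(2)) = -11797 - 94*I*sqrt(2)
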